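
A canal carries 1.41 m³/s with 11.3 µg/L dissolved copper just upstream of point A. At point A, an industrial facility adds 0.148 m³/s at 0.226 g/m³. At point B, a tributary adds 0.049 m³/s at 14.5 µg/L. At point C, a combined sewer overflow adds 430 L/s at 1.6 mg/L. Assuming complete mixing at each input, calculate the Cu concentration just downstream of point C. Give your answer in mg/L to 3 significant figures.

0.362 mg/L

11.3 µg/L = 0.0113 mg/L.
After input A: C = (1.41·0.0113 + 0.148·0.226) / 1.558 = 0.0317 mg/L.
14.5 µg/L = 0.0145 mg/L.
After input B: C = (1.558·0.0317 + 0.049·0.0145) / 1.607 = 0.03117 mg/L.
430 L/s = 0.43 m³/s.
After input C: C = (1.607·0.03117 + 0.43·1.6) / 2.037 = 0.3623 mg/L.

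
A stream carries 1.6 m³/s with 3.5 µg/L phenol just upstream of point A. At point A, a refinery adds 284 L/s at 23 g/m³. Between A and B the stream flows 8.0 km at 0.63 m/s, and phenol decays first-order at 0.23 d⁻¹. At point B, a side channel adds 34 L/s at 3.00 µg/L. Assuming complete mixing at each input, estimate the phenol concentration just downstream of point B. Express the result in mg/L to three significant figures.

3.5 µg/L = 0.0035 mg/L.
284 L/s = 0.284 m³/s.
After input A: C = (1.6·0.0035 + 0.284·23) / 1.884 = 3.47 mg/L.
Over the 8.0 km reach to input B (t = 1.27e+04 s = 0.147 d), decay gives C = 3.47·exp(−0.23·0.147) = 3.355 mg/L.
34 L/s = 0.034 m³/s.
3.00 µg/L = 0.003 mg/L.
After input B: C = (1.884·3.355 + 0.034·0.003) / 1.918 = 3.295 mg/L.

3.30 mg/L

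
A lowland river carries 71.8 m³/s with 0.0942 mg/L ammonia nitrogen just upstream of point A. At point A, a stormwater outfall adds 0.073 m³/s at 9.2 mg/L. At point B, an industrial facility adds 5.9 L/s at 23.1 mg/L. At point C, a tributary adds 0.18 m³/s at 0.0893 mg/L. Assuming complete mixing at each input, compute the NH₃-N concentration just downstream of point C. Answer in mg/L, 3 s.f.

0.105 mg/L

After input A: C = (71.8·0.0942 + 0.073·9.2) / 71.87 = 0.1034 mg/L.
5.9 L/s = 0.0059 m³/s.
After input B: C = (71.87·0.1034 + 0.0059·23.1) / 71.88 = 0.1053 mg/L.
After input C: C = (71.88·0.1053 + 0.18·0.0893) / 72.06 = 0.1053 mg/L.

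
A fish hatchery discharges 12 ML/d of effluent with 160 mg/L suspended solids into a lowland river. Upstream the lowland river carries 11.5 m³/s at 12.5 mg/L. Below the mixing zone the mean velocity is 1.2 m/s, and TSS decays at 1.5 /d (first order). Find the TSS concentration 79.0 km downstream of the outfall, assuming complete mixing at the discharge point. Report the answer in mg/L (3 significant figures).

12 ML/d = 0.1389 m³/s.
After complete mixing, C₀ = (0.1389·160 + 11.5·12.5) / 11.64 = 14.26 mg/L.
Travel time t = 7.9e+04 m / 1.2 m/s = 6.583e+04 s = 0.762 d.
C = 14.26·exp(−1.5·0.762) = 14.26·0.3189 = 4.547 mg/L.

4.55 mg/L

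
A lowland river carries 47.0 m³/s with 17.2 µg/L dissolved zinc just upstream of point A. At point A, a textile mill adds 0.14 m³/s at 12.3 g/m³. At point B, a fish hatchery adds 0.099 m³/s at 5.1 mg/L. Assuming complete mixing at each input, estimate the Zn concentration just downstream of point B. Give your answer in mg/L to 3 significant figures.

17.2 µg/L = 0.0172 mg/L.
After input A: C = (47·0.0172 + 0.14·12.3) / 47.14 = 0.05368 mg/L.
After input B: C = (47.14·0.05368 + 0.099·5.1) / 47.24 = 0.06425 mg/L.

0.0643 mg/L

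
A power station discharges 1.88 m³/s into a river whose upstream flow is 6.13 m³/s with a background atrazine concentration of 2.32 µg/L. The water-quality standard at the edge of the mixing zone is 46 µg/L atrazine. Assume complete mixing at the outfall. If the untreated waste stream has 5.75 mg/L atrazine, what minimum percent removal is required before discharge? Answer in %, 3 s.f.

96.7 %

2.32 µg/L = 0.00232 mg/L.
46 µg/L = 0.046 mg/L.
Mass balance: 0.046·8.01 = 1.88·Cₑ + 6.13·0.00232.
Cₑ = (0.3685 − 0.01422) / 1.88 = 0.1884 mg/L.
Required removal = 1 − 0.1884/5.75 = 96.72 %.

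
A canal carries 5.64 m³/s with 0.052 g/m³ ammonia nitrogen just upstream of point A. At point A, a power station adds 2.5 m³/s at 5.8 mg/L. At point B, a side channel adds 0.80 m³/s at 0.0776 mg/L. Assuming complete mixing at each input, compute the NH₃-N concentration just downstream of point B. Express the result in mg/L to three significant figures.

After input A: C = (5.64·0.052 + 2.5·5.8) / 8.14 = 1.817 mg/L.
After input B: C = (8.14·1.817 + 0.8·0.0776) / 8.94 = 1.662 mg/L.

1.66 mg/L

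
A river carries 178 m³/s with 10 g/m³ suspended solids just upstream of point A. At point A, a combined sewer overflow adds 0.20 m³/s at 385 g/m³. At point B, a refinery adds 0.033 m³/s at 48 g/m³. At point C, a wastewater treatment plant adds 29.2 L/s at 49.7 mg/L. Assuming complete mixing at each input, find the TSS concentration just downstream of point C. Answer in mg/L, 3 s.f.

10.4 mg/L

After input A: C = (178·10 + 0.2·385) / 178.2 = 10.42 mg/L.
After input B: C = (178.2·10.42 + 0.033·48) / 178.2 = 10.43 mg/L.
29.2 L/s = 0.0292 m³/s.
After input C: C = (178.2·10.43 + 0.0292·49.7) / 178.3 = 10.43 mg/L.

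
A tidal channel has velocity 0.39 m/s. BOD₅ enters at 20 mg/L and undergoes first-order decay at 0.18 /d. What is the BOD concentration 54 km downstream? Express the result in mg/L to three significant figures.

15.0 mg/L

Travel time t = 54 km / 0.39 m/s = 5.4e+04/0.39 = 1.385e+05 s = 1.603 d.
First-order decay: C = 20·exp(−0.18·1.603) = 20·0.7494 = 14.99 mg/L.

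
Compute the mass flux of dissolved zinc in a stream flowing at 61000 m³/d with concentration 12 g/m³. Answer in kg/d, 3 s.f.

61000 m³/d = 0.706 m³/s.
Mass flux = Q·C = 0.706 m³/s × 12 g/m³ = 8.472 g/s.
= 8.472 g/s × 86.4 = 732 kg/d.

732 kg/d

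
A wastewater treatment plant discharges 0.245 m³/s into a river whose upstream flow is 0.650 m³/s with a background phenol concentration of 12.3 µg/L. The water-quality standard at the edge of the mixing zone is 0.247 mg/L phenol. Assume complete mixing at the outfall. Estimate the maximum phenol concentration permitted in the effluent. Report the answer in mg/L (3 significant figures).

0.870 mg/L

12.3 µg/L = 0.0123 mg/L.
Mass balance: 0.247·0.895 = 0.245·Cₑ + 0.65·0.0123.
Cₑ = (0.2211 − 0.007995) / 0.245 = 0.8697 mg/L.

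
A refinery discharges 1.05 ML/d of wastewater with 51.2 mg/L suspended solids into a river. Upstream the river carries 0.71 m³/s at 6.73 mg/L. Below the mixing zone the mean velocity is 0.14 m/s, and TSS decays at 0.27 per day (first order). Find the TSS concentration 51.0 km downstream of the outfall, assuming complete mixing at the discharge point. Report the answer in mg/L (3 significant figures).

1.05 ML/d = 0.01215 m³/s.
After complete mixing, C₀ = (0.01215·51.2 + 0.71·6.73) / 0.7222 = 7.478 mg/L.
Travel time t = 5.1e+04 m / 0.14 m/s = 3.643e+05 s = 4.216 d.
C = 7.478·exp(−0.27·4.216) = 7.478·0.3203 = 2.396 mg/L.

2.40 mg/L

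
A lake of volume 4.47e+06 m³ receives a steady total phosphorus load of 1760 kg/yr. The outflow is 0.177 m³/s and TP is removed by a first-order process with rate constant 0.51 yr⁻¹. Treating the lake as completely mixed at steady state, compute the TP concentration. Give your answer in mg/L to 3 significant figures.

Outflow Q = 0.177 m³/s × 3.156e+07 s/yr = 5.586e+06 m³/yr.
Steady-state CSTR mass balance: W = Q·C + k·V·C, so C = W/(Q + kV).
Q + kV = 5.586e+06 + 0.51·4.47e+06 = 7.865e+06 m³/yr.
C = 1760/7.865e+06 = 0.0002238 kg/m³ = 0.2238 mg/L.

0.224 mg/L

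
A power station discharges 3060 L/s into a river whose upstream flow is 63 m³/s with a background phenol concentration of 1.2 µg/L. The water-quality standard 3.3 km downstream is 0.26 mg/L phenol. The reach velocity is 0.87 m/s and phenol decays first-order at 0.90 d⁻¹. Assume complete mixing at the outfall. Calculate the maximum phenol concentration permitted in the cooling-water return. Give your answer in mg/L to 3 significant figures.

3060 L/s = 3.06 m³/s.
1.2 µg/L = 0.0012 mg/L.
Travel time to the compliance point: t = 3300/0.87 = 3793 s = 0.0439 d; decay factor exp(−0.90·0.0439) = 0.9613.
So the concentration just after mixing may be at most 0.26/0.9613 = 0.2705 mg/L.
Mass balance: 0.2705·66.06 = 3.06·Cₑ + 63·0.0012.
Cₑ = (17.87 − 0.0756) / 3.06 = 5.814 mg/L.

5.81 mg/L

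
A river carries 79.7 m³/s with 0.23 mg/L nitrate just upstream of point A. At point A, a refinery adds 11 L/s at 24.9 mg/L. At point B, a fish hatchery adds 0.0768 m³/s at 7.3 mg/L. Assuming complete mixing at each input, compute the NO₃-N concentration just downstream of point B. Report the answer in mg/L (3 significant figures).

0.240 mg/L

11 L/s = 0.011 m³/s.
After input A: C = (79.7·0.23 + 0.011·24.9) / 79.71 = 0.2334 mg/L.
After input B: C = (79.71·0.2334 + 0.0768·7.3) / 79.79 = 0.2402 mg/L.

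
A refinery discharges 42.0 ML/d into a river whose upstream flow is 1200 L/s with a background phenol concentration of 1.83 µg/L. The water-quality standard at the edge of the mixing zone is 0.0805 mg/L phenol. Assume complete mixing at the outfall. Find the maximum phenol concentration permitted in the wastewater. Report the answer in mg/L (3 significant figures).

42.0 ML/d = 0.4861 m³/s.
1200 L/s = 1.2 m³/s.
1.83 µg/L = 0.00183 mg/L.
Mass balance: 0.0805·1.686 = 0.4861·Cₑ + 1.2·0.00183.
Cₑ = (0.1357 − 0.002196) / 0.4861 = 0.2747 mg/L.

0.275 mg/L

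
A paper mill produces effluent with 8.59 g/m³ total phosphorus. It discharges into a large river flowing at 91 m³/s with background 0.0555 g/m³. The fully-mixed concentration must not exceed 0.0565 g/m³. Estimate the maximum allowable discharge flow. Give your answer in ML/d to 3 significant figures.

Mass balance at complete mixing: C_std·(Q_w + Q_r) = Q_w·C_e + Q_r·C_b.
Rearranging, Q_w = Q_r·(C_std − C_b)/(C_e − C_std) = 91·(0.0565 − 0.0555) / (8.59 − 0.0565) = 0.01066 m³/s.
= 0.9214 ML/d.

0.921 ML/d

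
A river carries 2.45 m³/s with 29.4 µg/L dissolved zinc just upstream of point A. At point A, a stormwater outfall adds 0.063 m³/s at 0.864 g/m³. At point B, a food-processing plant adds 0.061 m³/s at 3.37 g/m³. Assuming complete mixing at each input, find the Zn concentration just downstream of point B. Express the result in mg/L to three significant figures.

0.129 mg/L

29.4 µg/L = 0.0294 mg/L.
After input A: C = (2.45·0.0294 + 0.063·0.864) / 2.513 = 0.05032 mg/L.
After input B: C = (2.513·0.05032 + 0.061·3.37) / 2.574 = 0.129 mg/L.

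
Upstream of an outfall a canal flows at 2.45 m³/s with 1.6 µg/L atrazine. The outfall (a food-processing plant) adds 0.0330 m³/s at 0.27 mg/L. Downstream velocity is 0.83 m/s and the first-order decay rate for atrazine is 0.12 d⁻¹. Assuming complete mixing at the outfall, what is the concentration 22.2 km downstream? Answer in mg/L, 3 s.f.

1.6 µg/L = 0.0016 mg/L.
After complete mixing, C₀ = (0.033·0.27 + 2.45·0.0016) / 2.483 = 0.005167 mg/L.
Travel time t = 2.22e+04 m / 0.83 m/s = 2.675e+04 s = 0.3096 d.
C = 0.005167·exp(−0.12·0.3096) = 0.005167·0.9635 = 0.004979 mg/L.

0.00498 mg/L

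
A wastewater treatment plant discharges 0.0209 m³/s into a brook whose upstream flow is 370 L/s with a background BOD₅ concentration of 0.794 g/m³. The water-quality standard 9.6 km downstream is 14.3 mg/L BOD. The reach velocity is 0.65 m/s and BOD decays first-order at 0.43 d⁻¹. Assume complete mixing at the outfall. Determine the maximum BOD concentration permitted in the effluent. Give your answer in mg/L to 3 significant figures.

370 L/s = 0.37 m³/s.
Travel time to the compliance point: t = 9600/0.65 = 1.477e+04 s = 0.1709 d; decay factor exp(−0.43·0.1709) = 0.9291.
So the concentration just after mixing may be at most 14.3/0.9291 = 15.39 mg/L.
Mass balance: 15.39·0.3909 = 0.0209·Cₑ + 0.37·0.794.
Cₑ = (6.016 − 0.2938) / 0.0209 = 273.8 mg/L.

274 mg/L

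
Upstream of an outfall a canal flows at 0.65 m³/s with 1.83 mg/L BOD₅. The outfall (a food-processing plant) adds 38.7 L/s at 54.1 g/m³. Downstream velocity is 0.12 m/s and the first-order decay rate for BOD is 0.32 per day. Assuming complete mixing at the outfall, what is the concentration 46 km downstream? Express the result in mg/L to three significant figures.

38.7 L/s = 0.0387 m³/s.
After complete mixing, C₀ = (0.0387·54.1 + 0.65·1.83) / 0.6887 = 4.767 mg/L.
Travel time t = 4.6e+04 m / 0.12 m/s = 3.833e+05 s = 4.437 d.
C = 4.767·exp(−0.32·4.437) = 4.767·0.2418 = 1.153 mg/L.

1.15 mg/L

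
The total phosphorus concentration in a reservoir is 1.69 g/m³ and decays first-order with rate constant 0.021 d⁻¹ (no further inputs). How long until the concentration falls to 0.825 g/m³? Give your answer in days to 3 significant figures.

t = ln(C₀/C)/k = ln(1.69/0.825)/0.021 = 0.7171/0.021 = 34.15 d.

34.1 d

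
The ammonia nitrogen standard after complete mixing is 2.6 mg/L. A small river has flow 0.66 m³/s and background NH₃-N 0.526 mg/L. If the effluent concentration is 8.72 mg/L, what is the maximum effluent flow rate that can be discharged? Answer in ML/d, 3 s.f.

19.3 ML/d

Mass balance at complete mixing: C_std·(Q_w + Q_r) = Q_w·C_e + Q_r·C_b.
Rearranging, Q_w = Q_r·(C_std − C_b)/(C_e − C_std) = 0.66·(2.6 − 0.526) / (8.72 − 2.6) = 0.2237 m³/s.
= 19.32 ML/d.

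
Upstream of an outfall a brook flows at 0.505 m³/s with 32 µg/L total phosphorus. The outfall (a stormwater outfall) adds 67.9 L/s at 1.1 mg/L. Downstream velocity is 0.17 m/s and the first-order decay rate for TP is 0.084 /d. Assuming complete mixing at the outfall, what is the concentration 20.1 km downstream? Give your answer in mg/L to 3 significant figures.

0.141 mg/L

67.9 L/s = 0.0679 m³/s.
32 µg/L = 0.032 mg/L.
After complete mixing, C₀ = (0.0679·1.1 + 0.505·0.032) / 0.5729 = 0.1586 mg/L.
Travel time t = 2.01e+04 m / 0.17 m/s = 1.182e+05 s = 1.368 d.
C = 0.1586·exp(−0.084·1.368) = 0.1586·0.8914 = 0.1414 mg/L.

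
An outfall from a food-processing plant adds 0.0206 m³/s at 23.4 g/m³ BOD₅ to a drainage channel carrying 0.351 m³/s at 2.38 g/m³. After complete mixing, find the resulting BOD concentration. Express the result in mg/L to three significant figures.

Conservation of mass across the mixing zone: C = (0.0206·23.4 + 0.351·2.38) / (0.0206 + 0.351) = 1.317/0.3716 = 3.545 mg/L.

3.55 mg/L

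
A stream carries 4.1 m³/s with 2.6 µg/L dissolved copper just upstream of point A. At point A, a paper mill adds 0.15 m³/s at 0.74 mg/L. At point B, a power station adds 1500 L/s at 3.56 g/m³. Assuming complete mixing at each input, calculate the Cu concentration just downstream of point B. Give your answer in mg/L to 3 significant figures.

0.950 mg/L

2.6 µg/L = 0.0026 mg/L.
After input A: C = (4.1·0.0026 + 0.15·0.74) / 4.25 = 0.02863 mg/L.
1500 L/s = 1.5 m³/s.
After input B: C = (4.25·0.02863 + 1.5·3.56) / 5.75 = 0.9499 mg/L.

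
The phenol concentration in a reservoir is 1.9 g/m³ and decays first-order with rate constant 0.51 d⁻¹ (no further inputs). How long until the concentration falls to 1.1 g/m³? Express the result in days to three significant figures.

t = ln(C₀/C)/k = ln(1.9/1.1)/0.51 = 0.5465/0.51 = 1.072 d.

1.07 d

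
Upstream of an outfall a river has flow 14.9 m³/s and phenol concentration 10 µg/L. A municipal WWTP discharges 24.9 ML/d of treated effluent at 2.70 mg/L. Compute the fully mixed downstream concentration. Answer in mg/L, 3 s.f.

24.9 ML/d = 0.2882 m³/s.
10 µg/L = 0.01 mg/L.
Flow-weighted mixing gives C = (0.2882·2.7 + 14.9·0.01) / (0.2882 + 14.9) = 0.9271/15.19 = 0.06104 mg/L.

0.0610 mg/L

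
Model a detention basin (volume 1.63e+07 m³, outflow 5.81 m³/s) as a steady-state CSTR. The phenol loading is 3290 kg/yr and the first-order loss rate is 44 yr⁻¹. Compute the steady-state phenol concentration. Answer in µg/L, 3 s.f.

3.65 µg/L

Outflow Q = 5.81 m³/s × 3.156e+07 s/yr = 1.833e+08 m³/yr.
Steady-state CSTR mass balance: W = Q·C + k·V·C, so C = W/(Q + kV).
Q + kV = 1.833e+08 + 44·1.63e+07 = 9.005e+08 m³/yr.
C = 3290/9.005e+08 = 3.653e-06 kg/m³ = 0.003653 mg/L = 3.653 µg/L.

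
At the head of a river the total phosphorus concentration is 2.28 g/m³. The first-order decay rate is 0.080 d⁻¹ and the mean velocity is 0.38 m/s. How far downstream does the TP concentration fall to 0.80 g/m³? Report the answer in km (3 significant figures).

From C = C₀·e^(−kt), t = ln(C₀/C)/k = ln(2.28/0.80)/0.080 = 1.047/0.080 = 13.09 d.
Distance = v·t = 0.38 m/s × 1.131e+06 s = 4.298e+05 m = 429.8 km.

430 km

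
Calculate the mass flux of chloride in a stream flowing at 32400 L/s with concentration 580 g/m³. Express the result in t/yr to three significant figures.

593000 t/yr

32400 L/s = 32.4 m³/s.
Mass flux = Q·C = 32.4 m³/s × 580 g/m³ = 1.879e+04 g/s.
= 1.879e+04 g/s × 31.56 = 5.93e+05 t/yr.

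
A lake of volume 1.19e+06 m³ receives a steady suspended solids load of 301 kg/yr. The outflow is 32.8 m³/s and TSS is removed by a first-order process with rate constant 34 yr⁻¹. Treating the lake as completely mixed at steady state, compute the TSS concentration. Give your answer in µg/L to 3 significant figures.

0.280 µg/L

Outflow Q = 32.8 m³/s × 3.156e+07 s/yr = 1.035e+09 m³/yr.
Steady-state CSTR mass balance: W = Q·C + k·V·C, so C = W/(Q + kV).
Q + kV = 1.035e+09 + 34·1.19e+06 = 1.076e+09 m³/yr.
C = 301/1.076e+09 = 2.799e-07 kg/m³ = 0.0002799 mg/L = 0.2799 µg/L.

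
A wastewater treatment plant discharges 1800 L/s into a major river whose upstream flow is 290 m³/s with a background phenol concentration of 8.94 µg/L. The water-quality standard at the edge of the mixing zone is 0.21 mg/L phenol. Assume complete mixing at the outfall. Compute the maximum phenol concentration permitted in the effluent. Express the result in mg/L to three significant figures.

32.6 mg/L

1800 L/s = 1.8 m³/s.
8.94 µg/L = 0.00894 mg/L.
Mass balance: 0.21·291.8 = 1.8·Cₑ + 290·0.00894.
Cₑ = (61.28 − 2.593) / 1.8 = 32.6 mg/L.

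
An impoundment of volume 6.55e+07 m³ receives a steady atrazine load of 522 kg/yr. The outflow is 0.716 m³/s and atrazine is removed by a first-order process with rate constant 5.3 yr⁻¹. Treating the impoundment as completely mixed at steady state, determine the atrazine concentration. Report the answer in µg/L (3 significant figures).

Outflow Q = 0.716 m³/s × 3.156e+07 s/yr = 2.26e+07 m³/yr.
Steady-state CSTR mass balance: W = Q·C + k·V·C, so C = W/(Q + kV).
Q + kV = 2.26e+07 + 5.3·6.55e+07 = 3.697e+08 m³/yr.
C = 522/3.697e+08 = 1.412e-06 kg/m³ = 0.001412 mg/L = 1.412 µg/L.

1.41 µg/L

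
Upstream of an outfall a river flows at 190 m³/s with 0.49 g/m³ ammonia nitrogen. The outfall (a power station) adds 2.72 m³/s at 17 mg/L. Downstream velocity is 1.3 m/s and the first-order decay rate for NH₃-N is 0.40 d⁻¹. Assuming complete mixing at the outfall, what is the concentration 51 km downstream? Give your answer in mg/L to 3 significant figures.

0.603 mg/L

After complete mixing, C₀ = (2.72·17 + 190·0.49) / 192.7 = 0.723 mg/L.
Travel time t = 5.1e+04 m / 1.3 m/s = 3.923e+04 s = 0.4541 d.
C = 0.723·exp(−0.40·0.4541) = 0.723·0.8339 = 0.6029 mg/L.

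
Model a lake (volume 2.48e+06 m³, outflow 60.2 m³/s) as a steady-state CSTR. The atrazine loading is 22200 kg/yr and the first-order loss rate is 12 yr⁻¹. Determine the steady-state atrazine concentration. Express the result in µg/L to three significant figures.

Outflow Q = 60.2 m³/s × 3.156e+07 s/yr = 1.9e+09 m³/yr.
Steady-state CSTR mass balance: W = Q·C + k·V·C, so C = W/(Q + kV).
Q + kV = 1.9e+09 + 12·2.48e+06 = 1.93e+09 m³/yr.
C = 22200/1.93e+09 = 1.151e-05 kg/m³ = 0.01151 mg/L = 11.51 µg/L.

11.5 µg/L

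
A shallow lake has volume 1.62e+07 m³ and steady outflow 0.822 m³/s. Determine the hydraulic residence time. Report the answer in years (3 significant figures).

Q = 0.822 m³/s × 3.156e+07 s/yr = 2.594e+07 m³/yr.
Hydraulic residence time τ = V/Q = 1.62e+07/2.594e+07 = 0.6245 yr.

0.625 yr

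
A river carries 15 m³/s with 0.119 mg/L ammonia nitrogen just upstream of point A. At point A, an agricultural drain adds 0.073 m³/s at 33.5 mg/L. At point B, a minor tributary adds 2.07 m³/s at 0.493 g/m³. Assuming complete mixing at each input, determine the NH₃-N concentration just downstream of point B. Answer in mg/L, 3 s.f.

After input A: C = (15·0.119 + 0.073·33.5) / 15.07 = 0.2807 mg/L.
After input B: C = (15.07·0.2807 + 2.07·0.493) / 17.14 = 0.3063 mg/L.

0.306 mg/L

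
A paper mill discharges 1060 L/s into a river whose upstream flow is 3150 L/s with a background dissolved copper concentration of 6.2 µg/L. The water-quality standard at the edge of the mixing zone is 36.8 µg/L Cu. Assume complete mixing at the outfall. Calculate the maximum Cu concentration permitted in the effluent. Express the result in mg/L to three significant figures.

1060 L/s = 1.06 m³/s.
3150 L/s = 3.15 m³/s.
6.2 µg/L = 0.0062 mg/L.
36.8 µg/L = 0.0368 mg/L.
Mass balance: 0.0368·4.21 = 1.06·Cₑ + 3.15·0.0062.
Cₑ = (0.1549 − 0.01953) / 1.06 = 0.1277 mg/L.

0.128 mg/L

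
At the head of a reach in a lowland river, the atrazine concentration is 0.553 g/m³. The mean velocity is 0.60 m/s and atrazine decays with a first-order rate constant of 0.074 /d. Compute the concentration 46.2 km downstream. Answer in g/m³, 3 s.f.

0.518 g/m³

Travel time t = 46.2 km / 0.60 m/s = 4.62e+04/0.60 = 7.7e+04 s = 0.8912 d.
First-order decay: C = 0.553·exp(−0.074·0.8912) = 0.553·0.9362 = 0.5177 g/m³.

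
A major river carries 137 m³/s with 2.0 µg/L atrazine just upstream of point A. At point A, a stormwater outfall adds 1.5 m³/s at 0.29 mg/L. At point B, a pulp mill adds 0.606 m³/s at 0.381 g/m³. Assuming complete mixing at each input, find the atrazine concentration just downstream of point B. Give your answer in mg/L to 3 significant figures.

2.0 µg/L = 0.002 mg/L.
After input A: C = (137·0.002 + 1.5·0.29) / 138.5 = 0.005119 mg/L.
After input B: C = (138.5·0.005119 + 0.606·0.381) / 139.1 = 0.006757 mg/L.

0.00676 mg/L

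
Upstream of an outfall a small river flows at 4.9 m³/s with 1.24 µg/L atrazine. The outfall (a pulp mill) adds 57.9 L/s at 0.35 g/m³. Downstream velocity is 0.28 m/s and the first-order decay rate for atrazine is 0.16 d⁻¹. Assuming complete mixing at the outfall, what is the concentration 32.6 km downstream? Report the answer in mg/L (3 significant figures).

57.9 L/s = 0.0579 m³/s.
1.24 µg/L = 0.00124 mg/L.
After complete mixing, C₀ = (0.0579·0.35 + 4.9·0.00124) / 4.958 = 0.005313 mg/L.
Travel time t = 3.26e+04 m / 0.28 m/s = 1.164e+05 s = 1.348 d.
C = 0.005313·exp(−0.16·1.348) = 0.005313·0.8061 = 0.004282 mg/L.

0.00428 mg/L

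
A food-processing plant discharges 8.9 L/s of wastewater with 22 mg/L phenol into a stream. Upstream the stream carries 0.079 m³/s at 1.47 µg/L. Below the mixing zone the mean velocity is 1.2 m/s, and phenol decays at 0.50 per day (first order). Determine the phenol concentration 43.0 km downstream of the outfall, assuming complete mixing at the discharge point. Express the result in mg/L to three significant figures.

1.81 mg/L

8.9 L/s = 0.0089 m³/s.
1.47 µg/L = 0.00147 mg/L.
After complete mixing, C₀ = (0.0089·22 + 0.079·0.00147) / 0.0879 = 2.229 mg/L.
Travel time t = 4.3e+04 m / 1.2 m/s = 3.583e+04 s = 0.4147 d.
C = 2.229·exp(−0.50·0.4147) = 2.229·0.8127 = 1.811 mg/L.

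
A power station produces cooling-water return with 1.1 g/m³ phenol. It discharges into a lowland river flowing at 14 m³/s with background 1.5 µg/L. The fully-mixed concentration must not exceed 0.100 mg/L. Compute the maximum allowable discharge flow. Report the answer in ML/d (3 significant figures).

1.5 µg/L = 0.0015 mg/L.
Mass balance at complete mixing: C_std·(Q_w + Q_r) = Q_w·C_e + Q_r·C_b.
Rearranging, Q_w = Q_r·(C_std − C_b)/(C_e − C_std) = 14·(0.1 − 0.0015) / (1.1 − 0.1) = 1.379 m³/s.
= 119.1 ML/d.

119 ML/d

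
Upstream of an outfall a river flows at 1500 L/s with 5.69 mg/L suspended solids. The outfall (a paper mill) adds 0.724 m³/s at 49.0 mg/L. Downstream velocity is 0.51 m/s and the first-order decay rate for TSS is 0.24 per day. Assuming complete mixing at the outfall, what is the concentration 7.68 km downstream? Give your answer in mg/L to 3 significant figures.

19.0 mg/L

1500 L/s = 1.5 m³/s.
After complete mixing, C₀ = (0.724·49 + 1.5·5.69) / 2.224 = 19.79 mg/L.
Travel time t = 7680 m / 0.51 m/s = 1.506e+04 s = 0.1743 d.
C = 19.79·exp(−0.24·0.1743) = 19.79·0.959 = 18.98 mg/L.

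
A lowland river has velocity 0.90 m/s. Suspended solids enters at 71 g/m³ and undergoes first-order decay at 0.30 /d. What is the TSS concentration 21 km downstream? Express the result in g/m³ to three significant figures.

65.5 g/m³

Travel time t = 21 km / 0.90 m/s = 2.1e+04/0.90 = 2.333e+04 s = 0.2701 d.
First-order decay: C = 71·exp(−0.30·0.2701) = 71·0.9222 = 65.47 g/m³.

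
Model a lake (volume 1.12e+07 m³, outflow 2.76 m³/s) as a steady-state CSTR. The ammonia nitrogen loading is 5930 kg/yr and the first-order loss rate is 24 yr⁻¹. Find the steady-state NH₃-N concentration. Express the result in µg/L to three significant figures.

Outflow Q = 2.76 m³/s × 3.156e+07 s/yr = 8.71e+07 m³/yr.
Steady-state CSTR mass balance: W = Q·C + k·V·C, so C = W/(Q + kV).
Q + kV = 8.71e+07 + 24·1.12e+07 = 3.559e+08 m³/yr.
C = 5930/3.559e+08 = 1.666e-05 kg/m³ = 0.01666 mg/L = 16.66 µg/L.

16.7 µg/L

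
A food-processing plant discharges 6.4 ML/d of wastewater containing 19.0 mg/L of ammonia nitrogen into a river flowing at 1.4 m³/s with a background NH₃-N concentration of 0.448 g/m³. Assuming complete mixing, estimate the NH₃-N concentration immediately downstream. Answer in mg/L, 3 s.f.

1.38 mg/L

6.4 ML/d = 0.07407 m³/s.
Flow-weighted mixing gives C = (0.07407·19 + 1.4·0.448) / (0.07407 + 1.4) = 2.035/1.474 = 1.38 mg/L.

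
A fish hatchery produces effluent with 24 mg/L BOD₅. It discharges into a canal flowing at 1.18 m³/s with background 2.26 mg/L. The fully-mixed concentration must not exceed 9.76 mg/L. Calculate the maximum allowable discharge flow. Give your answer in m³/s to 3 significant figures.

Mass balance at complete mixing: C_std·(Q_w + Q_r) = Q_w·C_e + Q_r·C_b.
Rearranging, Q_w = Q_r·(C_std − C_b)/(C_e − C_std) = 1.18·(9.76 − 2.26) / (24 − 9.76) = 0.6215 m³/s.

0.621 m³/s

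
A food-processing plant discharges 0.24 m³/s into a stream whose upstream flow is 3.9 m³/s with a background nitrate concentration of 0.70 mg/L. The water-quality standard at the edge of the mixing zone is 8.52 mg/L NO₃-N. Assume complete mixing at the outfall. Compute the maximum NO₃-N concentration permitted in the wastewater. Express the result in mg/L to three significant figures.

136 mg/L

Mass balance: 8.52·4.14 = 0.24·Cₑ + 3.9·0.7.
Cₑ = (35.27 − 2.73) / 0.24 = 135.6 mg/L.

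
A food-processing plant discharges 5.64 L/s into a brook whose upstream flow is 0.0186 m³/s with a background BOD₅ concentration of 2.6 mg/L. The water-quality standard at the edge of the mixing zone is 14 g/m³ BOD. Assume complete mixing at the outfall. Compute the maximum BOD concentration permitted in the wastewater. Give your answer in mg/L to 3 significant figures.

5.64 L/s = 0.00564 m³/s.
Mass balance: 14·0.02424 = 0.00564·Cₑ + 0.0186·2.6.
Cₑ = (0.3394 − 0.04836) / 0.00564 = 51.6 mg/L.

51.6 mg/L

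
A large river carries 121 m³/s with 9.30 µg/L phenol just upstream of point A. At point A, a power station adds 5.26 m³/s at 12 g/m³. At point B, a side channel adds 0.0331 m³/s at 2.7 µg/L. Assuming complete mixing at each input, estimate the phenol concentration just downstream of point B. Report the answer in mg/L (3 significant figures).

9.30 µg/L = 0.0093 mg/L.
After input A: C = (121·0.0093 + 5.26·12) / 126.3 = 0.5088 mg/L.
2.7 µg/L = 0.0027 mg/L.
After input B: C = (126.3·0.5088 + 0.0331·0.0027) / 126.3 = 0.5087 mg/L.

0.509 mg/L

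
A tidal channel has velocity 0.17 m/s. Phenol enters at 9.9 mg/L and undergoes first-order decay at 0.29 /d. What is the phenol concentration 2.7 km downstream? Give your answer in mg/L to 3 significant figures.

Travel time t = 2.7 km / 0.17 m/s = 2700/0.17 = 1.588e+04 s = 0.1838 d.
First-order decay: C = 9.9·exp(−0.29·0.1838) = 9.9·0.9481 = 9.386 mg/L.

9.39 mg/L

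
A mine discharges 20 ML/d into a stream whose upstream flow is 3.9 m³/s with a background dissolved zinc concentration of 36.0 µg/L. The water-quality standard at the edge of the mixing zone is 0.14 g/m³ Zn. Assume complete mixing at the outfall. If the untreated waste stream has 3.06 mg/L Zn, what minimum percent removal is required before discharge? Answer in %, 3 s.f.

38.2 %

20 ML/d = 0.2315 m³/s.
36.0 µg/L = 0.036 mg/L.
Mass balance: 0.14·4.131 = 0.2315·Cₑ + 3.9·0.036.
Cₑ = (0.5784 − 0.1404) / 0.2315 = 1.892 mg/L.
Required removal = 1 − 1.892/3.06 = 38.16 %.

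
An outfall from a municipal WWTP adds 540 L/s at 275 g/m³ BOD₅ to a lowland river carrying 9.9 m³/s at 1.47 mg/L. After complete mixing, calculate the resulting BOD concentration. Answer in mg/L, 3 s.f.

540 L/s = 0.54 m³/s.
By mass balance at complete mixing, C = (0.54·275 + 9.9·1.47) / (0.54 + 9.9) = 163.1/10.44 = 15.62 mg/L.

15.6 mg/L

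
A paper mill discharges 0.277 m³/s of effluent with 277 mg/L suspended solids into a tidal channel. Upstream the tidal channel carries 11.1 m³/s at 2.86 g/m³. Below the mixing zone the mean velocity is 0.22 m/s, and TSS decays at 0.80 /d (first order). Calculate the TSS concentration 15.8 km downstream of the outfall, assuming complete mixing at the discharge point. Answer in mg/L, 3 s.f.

4.90 mg/L

After complete mixing, C₀ = (0.277·277 + 11.1·2.86) / 11.38 = 9.535 mg/L.
Travel time t = 1.58e+04 m / 0.22 m/s = 7.182e+04 s = 0.8312 d.
C = 9.535·exp(−0.80·0.8312) = 9.535·0.5143 = 4.903 mg/L.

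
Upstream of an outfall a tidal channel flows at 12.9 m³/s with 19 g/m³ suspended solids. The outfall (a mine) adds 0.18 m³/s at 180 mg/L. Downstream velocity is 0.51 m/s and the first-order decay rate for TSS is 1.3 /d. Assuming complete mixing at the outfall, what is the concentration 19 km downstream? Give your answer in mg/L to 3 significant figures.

After complete mixing, C₀ = (0.18·180 + 12.9·19) / 13.08 = 21.22 mg/L.
Travel time t = 1.9e+04 m / 0.51 m/s = 3.725e+04 s = 0.4312 d.
C = 21.22·exp(−1.3·0.4312) = 21.22·0.5709 = 12.11 mg/L.

12.1 mg/L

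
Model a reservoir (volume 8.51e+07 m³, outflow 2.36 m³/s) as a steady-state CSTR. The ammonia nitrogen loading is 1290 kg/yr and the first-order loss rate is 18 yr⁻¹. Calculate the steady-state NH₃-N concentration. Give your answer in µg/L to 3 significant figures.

Outflow Q = 2.36 m³/s × 3.156e+07 s/yr = 7.448e+07 m³/yr.
Steady-state CSTR mass balance: W = Q·C + k·V·C, so C = W/(Q + kV).
Q + kV = 7.448e+07 + 18·8.51e+07 = 1.606e+09 m³/yr.
C = 1290/1.606e+09 = 8.031e-07 kg/m³ = 0.0008031 mg/L = 0.8031 µg/L.

0.803 µg/L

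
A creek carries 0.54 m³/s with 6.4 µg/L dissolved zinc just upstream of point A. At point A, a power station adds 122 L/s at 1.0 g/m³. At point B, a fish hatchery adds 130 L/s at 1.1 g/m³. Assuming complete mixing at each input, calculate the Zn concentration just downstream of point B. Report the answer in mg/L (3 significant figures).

0.339 mg/L

6.4 µg/L = 0.0064 mg/L.
122 L/s = 0.122 m³/s.
After input A: C = (0.54·0.0064 + 0.122·1) / 0.662 = 0.1895 mg/L.
130 L/s = 0.13 m³/s.
After input B: C = (0.662·0.1895 + 0.13·1.1) / 0.792 = 0.339 mg/L.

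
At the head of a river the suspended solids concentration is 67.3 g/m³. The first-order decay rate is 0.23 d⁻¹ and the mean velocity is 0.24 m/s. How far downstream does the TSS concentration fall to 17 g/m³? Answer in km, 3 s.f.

124 km

From C = C₀·e^(−kt), t = ln(C₀/C)/k = ln(67.3/17)/0.23 = 1.376/0.23 = 5.982 d.
Distance = v·t = 0.24 m/s × 5.169e+05 s = 1.241e+05 m = 124.1 km.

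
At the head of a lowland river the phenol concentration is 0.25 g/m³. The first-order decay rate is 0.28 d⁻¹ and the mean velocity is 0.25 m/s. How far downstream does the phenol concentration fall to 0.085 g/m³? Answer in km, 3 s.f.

83.2 km

From C = C₀·e^(−kt), t = ln(C₀/C)/k = ln(0.25/0.085)/0.28 = 1.079/0.28 = 3.853 d.
Distance = v·t = 0.25 m/s × 3.329e+05 s = 8.322e+04 m = 83.22 km.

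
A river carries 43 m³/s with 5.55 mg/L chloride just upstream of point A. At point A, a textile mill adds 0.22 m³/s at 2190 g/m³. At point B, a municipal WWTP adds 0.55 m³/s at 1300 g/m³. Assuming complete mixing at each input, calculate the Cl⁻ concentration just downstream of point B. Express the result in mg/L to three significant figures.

32.8 mg/L

After input A: C = (43·5.55 + 0.22·2190) / 43.22 = 16.67 mg/L.
After input B: C = (43.22·16.67 + 0.55·1300) / 43.77 = 32.8 mg/L.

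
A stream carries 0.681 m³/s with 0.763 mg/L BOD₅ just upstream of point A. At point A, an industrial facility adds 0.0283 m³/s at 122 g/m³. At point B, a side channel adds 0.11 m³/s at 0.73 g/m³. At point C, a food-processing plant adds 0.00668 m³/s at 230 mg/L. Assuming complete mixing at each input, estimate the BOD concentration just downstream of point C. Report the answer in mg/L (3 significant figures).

6.77 mg/L

After input A: C = (0.681·0.763 + 0.0283·122) / 0.7093 = 5.6 mg/L.
After input B: C = (0.7093·5.6 + 0.11·0.73) / 0.8193 = 4.946 mg/L.
After input C: C = (0.8193·4.946 + 0.00668·230) / 0.826 = 6.766 mg/L.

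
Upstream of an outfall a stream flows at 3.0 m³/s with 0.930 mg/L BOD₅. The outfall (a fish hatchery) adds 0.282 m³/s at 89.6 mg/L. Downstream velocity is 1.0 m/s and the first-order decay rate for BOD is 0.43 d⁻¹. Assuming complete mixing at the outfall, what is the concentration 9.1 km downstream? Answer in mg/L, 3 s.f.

8.17 mg/L

After complete mixing, C₀ = (0.282·89.6 + 3·0.93) / 3.282 = 8.549 mg/L.
Travel time t = 9100 m / 1.0 m/s = 9100 s = 0.1053 d.
C = 8.549·exp(−0.43·0.1053) = 8.549·0.9557 = 8.17 mg/L.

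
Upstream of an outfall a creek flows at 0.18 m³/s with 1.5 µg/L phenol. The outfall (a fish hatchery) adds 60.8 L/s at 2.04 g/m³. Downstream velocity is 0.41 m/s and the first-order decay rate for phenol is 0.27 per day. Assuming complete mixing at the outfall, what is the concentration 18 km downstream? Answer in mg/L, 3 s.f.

60.8 L/s = 0.0608 m³/s.
1.5 µg/L = 0.0015 mg/L.
After complete mixing, C₀ = (0.0608·2.04 + 0.18·0.0015) / 0.2408 = 0.5162 mg/L.
Travel time t = 1.8e+04 m / 0.41 m/s = 4.39e+04 s = 0.5081 d.
C = 0.5162·exp(−0.27·0.5081) = 0.5162·0.8718 = 0.45 mg/L.

0.450 mg/L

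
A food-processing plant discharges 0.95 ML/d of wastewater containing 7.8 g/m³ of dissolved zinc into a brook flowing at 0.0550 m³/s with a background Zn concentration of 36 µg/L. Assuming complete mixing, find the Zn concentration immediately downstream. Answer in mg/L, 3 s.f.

0.95 ML/d = 0.011 m³/s.
36 µg/L = 0.036 mg/L.
By mass balance at complete mixing, C = (0.011·7.8 + 0.055·0.036) / (0.011 + 0.055) = 0.08774/0.066 = 1.33 mg/L.

1.33 mg/L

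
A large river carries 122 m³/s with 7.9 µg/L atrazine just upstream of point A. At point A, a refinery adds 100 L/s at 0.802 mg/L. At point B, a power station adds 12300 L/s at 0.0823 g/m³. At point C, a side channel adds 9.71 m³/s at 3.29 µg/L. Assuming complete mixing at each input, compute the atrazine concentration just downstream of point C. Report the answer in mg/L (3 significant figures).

0.0145 mg/L

7.9 µg/L = 0.0079 mg/L.
100 L/s = 0.1 m³/s.
After input A: C = (122·0.0079 + 0.1·0.802) / 122.1 = 0.00855 mg/L.
12300 L/s = 12.3 m³/s.
After input B: C = (122.1·0.00855 + 12.3·0.0823) / 134.4 = 0.0153 mg/L.
3.29 µg/L = 0.00329 mg/L.
After input C: C = (134.4·0.0153 + 9.71·0.00329) / 144.1 = 0.01449 mg/L.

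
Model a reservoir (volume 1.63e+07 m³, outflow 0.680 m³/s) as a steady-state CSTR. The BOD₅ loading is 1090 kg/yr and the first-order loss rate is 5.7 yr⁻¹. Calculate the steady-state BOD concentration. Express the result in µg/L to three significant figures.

Outflow Q = 0.680 m³/s × 3.156e+07 s/yr = 2.146e+07 m³/yr.
Steady-state CSTR mass balance: W = Q·C + k·V·C, so C = W/(Q + kV).
Q + kV = 2.146e+07 + 5.7·1.63e+07 = 1.144e+08 m³/yr.
C = 1090/1.144e+08 = 9.531e-06 kg/m³ = 0.009531 mg/L = 9.531 µg/L.

9.53 µg/L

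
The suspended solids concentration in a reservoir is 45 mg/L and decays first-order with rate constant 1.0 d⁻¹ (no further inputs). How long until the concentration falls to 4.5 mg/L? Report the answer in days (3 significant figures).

t = ln(C₀/C)/k = ln(45/4.5)/1.0 = 2.303/1.0 = 2.303 d.

2.30 d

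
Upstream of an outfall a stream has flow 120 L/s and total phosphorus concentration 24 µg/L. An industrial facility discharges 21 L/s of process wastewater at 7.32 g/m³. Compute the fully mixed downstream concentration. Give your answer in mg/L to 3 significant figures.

1.11 mg/L

21 L/s = 0.021 m³/s.
120 L/s = 0.12 m³/s.
24 µg/L = 0.024 mg/L.
Conservation of mass across the mixing zone: C = (0.021·7.32 + 0.12·0.024) / (0.021 + 0.12) = 0.1566/0.141 = 1.111 mg/L.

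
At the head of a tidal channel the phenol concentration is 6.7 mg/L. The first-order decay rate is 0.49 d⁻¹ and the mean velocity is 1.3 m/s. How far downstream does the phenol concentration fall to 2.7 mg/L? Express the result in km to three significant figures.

From C = C₀·e^(−kt), t = ln(C₀/C)/k = ln(6.7/2.7)/0.49 = 0.9089/0.49 = 1.855 d.
Distance = v·t = 1.3 m/s × 1.603e+05 s = 2.083e+05 m = 208.3 km.

208 km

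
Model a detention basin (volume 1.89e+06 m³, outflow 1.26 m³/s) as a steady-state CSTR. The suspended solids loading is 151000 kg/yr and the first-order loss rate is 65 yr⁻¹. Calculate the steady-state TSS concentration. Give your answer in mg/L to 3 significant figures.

Outflow Q = 1.26 m³/s × 3.156e+07 s/yr = 3.976e+07 m³/yr.
Steady-state CSTR mass balance: W = Q·C + k·V·C, so C = W/(Q + kV).
Q + kV = 3.976e+07 + 65·1.89e+06 = 1.626e+08 m³/yr.
C = 151000/1.626e+08 = 0.0009286 kg/m³ = 0.9286 mg/L.

0.929 mg/L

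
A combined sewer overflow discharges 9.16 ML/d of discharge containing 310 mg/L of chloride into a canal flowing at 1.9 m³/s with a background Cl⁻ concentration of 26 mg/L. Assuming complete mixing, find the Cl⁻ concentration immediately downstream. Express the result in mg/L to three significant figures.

41.0 mg/L

9.16 ML/d = 0.106 m³/s.
Conservation of mass across the mixing zone: C = (0.106·310 + 1.9·26) / (0.106 + 1.9) = 82.27/2.006 = 41.01 mg/L.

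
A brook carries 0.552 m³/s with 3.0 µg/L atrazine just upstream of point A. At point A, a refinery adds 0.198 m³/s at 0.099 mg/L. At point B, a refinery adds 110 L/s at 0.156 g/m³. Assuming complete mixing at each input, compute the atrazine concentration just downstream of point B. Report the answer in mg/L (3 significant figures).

0.0447 mg/L

3.0 µg/L = 0.003 mg/L.
After input A: C = (0.552·0.003 + 0.198·0.099) / 0.75 = 0.02834 mg/L.
110 L/s = 0.11 m³/s.
After input B: C = (0.75·0.02834 + 0.11·0.156) / 0.86 = 0.04467 mg/L.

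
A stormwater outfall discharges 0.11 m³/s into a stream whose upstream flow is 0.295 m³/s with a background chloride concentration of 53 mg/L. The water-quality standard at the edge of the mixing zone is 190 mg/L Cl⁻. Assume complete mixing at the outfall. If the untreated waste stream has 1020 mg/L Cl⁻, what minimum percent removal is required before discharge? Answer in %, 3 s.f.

Mass balance: 190·0.405 = 0.11·Cₑ + 0.295·53.
Cₑ = (76.95 − 15.63) / 0.11 = 557.4 mg/L.
Required removal = 1 − 557.4/1020 = 45.35 %.

45.4 %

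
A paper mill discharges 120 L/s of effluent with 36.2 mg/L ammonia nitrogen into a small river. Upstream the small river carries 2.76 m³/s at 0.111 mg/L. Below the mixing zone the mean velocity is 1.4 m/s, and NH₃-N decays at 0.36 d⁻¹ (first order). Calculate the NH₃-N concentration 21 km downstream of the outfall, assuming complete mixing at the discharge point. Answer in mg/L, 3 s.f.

120 L/s = 0.12 m³/s.
After complete mixing, C₀ = (0.12·36.2 + 2.76·0.111) / 2.88 = 1.615 mg/L.
Travel time t = 2.1e+04 m / 1.4 m/s = 1.5e+04 s = 0.1736 d.
C = 1.615·exp(−0.36·0.1736) = 1.615·0.9394 = 1.517 mg/L.

1.52 mg/L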